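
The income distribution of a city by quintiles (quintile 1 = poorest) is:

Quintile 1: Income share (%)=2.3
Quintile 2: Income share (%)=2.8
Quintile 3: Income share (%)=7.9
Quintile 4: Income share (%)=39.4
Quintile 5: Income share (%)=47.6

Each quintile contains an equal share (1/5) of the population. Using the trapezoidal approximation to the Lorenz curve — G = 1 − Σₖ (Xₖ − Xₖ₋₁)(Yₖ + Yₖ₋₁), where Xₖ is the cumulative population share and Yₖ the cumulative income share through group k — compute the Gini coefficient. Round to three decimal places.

Cumulative income shares Yₖ: 0.0230, 0.0510, 0.1300, 0.5240, 1.0000
Σ (Xₖ−Xₖ₋₁)(Yₖ+Yₖ₋₁) = (1/5)(0.0230+0.0000) + (1/5)(0.0510+0.0230) + (1/5)(0.1300+0.0510) + (1/5)(0.5240+0.1300) + (1/5)(1.0000+0.5240)
  = 0.0046 + 0.0148 + 0.0362 + 0.1308 + 0.3048 = 0.4912
G = 1 − 0.4912 = 0.5088

0.509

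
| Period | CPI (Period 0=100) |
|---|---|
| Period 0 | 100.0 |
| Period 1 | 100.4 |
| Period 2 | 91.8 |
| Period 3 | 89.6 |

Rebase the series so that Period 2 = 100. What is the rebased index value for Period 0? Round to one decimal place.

108.9

Rebased(Period 0) = 100.0 / 91.8 × 100 = 108.9325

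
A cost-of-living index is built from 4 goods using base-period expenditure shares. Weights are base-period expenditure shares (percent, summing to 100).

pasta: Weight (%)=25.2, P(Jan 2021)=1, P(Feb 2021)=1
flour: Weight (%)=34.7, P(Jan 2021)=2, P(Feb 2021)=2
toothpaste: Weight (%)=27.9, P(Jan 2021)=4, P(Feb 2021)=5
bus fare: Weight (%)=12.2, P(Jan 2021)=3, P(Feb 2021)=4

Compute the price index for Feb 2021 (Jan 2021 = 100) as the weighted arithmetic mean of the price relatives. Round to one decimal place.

pasta: 25.2 × (1/1) = 25.2 × 1.000000 = 25.2000
flour: 34.7 × (2/2) = 34.7 × 1.000000 = 34.7000
toothpaste: 27.9 × (5/4) = 27.9 × 1.250000 = 34.8750
bus fare: 12.2 × (4/3) = 12.2 × 1.333333 = 16.2667
Index = Σ wᵢ·(p₁ᵢ/p₀ᵢ) = 25.2000 + 34.7000 + 34.8750 + 16.2667 = 111.0417

111.0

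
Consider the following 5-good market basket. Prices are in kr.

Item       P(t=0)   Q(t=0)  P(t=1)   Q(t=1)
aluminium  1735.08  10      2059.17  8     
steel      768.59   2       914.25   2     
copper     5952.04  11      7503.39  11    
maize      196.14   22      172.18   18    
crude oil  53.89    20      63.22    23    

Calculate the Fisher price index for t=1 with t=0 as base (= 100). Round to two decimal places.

122.80

Laspeyres component (base-period weights):
ΣP(t=1)Q(t=0) = 2059.17×10 + 914.25×2 + 7503.39×11 + 172.18×22 + 63.22×20 = 20591.7 + 1828.5 + 82537.29 + 3787.96 + 1264.4 = 110009.85
ΣP(t=0)Q(t=0) = 1735.08×10 + 768.59×2 + 5952.04×11 + 196.14×22 + 53.89×20 = 17350.8 + 1537.18 + 65472.44 + 4315.08 + 1077.8 = 89753.3
L = 110009.85 / 89753.3 × 100 = 122.5691
Paasche component (current-period weights):
ΣP(t=1)Q(t=1) = 2059.17×8 + 914.25×2 + 7503.39×11 + 172.18×18 + 63.22×23 = 16473.36 + 1828.5 + 82537.29 + 3099.24 + 1454.06 = 105392.45
ΣP(t=0)Q(t=1) = 1735.08×8 + 768.59×2 + 5952.04×11 + 196.14×18 + 53.89×23 = 13880.64 + 1537.18 + 65472.44 + 3530.52 + 1239.47 = 85660.25
P = 105392.45 / 85660.25 × 100 = 123.0354
Fisher = √(L × P) = √(122.5691 × 123.0354) = 122.8021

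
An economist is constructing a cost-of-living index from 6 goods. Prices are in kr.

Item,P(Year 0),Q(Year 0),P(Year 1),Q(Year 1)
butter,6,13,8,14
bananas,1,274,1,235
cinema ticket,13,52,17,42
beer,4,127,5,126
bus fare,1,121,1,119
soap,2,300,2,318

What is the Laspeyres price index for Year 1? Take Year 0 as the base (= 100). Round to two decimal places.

Laspeyres price index uses base-period quantities as weights.
ΣP(Year 1)·Q(Year 0) = 8×13 + 1×274 + 17×52 + 5×127 + 1×121 + 2×300 = 104 + 274 + 884 + 635 + 121 + 600 = 2618
ΣP(Year 0)·Q(Year 0) = 6×13 + 1×274 + 13×52 + 4×127 + 1×121 + 2×300 = 78 + 274 + 676 + 508 + 121 + 600 = 2257
Index = 2618 / 2257 × 100 = 115.9947

115.99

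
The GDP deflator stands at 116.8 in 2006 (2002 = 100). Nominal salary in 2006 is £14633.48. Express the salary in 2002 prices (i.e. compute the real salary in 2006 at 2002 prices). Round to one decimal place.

12528.7

Real = Nominal ÷ (Index/100) = 14633.48 ÷ (116.8/100)
     = 14633.48 ÷ 1.168 = 12528.6644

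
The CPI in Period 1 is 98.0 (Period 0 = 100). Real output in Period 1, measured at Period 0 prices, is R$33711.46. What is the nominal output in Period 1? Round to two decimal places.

Nominal = Real × (Index/100) = 33711.46 × (98.0/100)
        = 33711.46 × 0.980 = 33037.2308

33037.23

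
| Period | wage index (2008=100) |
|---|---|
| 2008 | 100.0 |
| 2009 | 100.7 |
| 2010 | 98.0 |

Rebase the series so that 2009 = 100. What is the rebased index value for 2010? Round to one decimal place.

97.3

Rebased(2010) = 98.0 / 100.7 × 100 = 97.3188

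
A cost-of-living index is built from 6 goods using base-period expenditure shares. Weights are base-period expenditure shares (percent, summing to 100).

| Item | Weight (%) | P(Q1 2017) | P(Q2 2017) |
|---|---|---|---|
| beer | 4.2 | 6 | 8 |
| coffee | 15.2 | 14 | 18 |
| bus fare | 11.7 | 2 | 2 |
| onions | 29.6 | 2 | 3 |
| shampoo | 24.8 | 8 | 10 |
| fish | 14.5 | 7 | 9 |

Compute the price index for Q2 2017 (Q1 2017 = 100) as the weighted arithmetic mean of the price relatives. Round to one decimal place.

130.9

beer: 4.2 × (8/6) = 4.2 × 1.333333 = 5.6000
coffee: 15.2 × (18/14) = 15.2 × 1.285714 = 19.5429
bus fare: 11.7 × (2/2) = 11.7 × 1.000000 = 11.7000
onions: 29.6 × (3/2) = 29.6 × 1.500000 = 44.4000
shampoo: 24.8 × (10/8) = 24.8 × 1.250000 = 31.0000
fish: 14.5 × (9/7) = 14.5 × 1.285714 = 18.6429
Index = Σ wᵢ·(p₁ᵢ/p₀ᵢ) = 5.6000 + 19.5429 + 11.7000 + 44.4000 + 31.0000 + 18.6429 = 130.8857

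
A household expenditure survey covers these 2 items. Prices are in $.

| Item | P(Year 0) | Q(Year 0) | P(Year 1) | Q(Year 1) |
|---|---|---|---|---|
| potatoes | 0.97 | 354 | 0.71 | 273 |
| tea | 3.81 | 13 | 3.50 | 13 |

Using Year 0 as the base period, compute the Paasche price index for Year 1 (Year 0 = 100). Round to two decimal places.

76.14

Paasche price index uses current-period quantities as weights.
ΣP(Year 1)·Q(Year 1) = 0.71×273 + 3.50×13 = 193.83 + 45.5 = 239.33
ΣP(Year 0)·Q(Year 1) = 0.97×273 + 3.81×13 = 264.81 + 49.53 = 314.34
Index = 239.33 / 314.34 × 100 = 76.1373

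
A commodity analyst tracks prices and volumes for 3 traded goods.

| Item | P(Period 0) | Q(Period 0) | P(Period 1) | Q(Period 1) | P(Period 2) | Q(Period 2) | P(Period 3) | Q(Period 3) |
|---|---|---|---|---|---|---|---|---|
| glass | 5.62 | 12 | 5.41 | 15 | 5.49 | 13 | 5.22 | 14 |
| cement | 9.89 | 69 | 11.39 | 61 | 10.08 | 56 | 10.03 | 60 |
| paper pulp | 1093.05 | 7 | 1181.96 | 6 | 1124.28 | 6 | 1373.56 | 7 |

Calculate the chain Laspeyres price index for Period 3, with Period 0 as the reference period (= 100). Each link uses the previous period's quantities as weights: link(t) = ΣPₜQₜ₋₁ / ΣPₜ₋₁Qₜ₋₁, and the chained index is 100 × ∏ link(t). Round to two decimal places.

Link Period 0→Period 1:
ΣP(Period 1)Q(Period 0) = 5.41×12 + 11.39×69 + 1181.96×7 = 64.92 + 785.91 + 8273.72 = 9124.55
ΣP(Period 0)Q(Period 0) = 5.62×12 + 9.89×69 + 1093.05×7 = 67.44 + 682.41 + 7651.35 = 8401.2
link = 9124.55/8401.2 = 1.086101
Link Period 1→Period 2:
ΣP(Period 2)Q(Period 1) = 5.49×15 + 10.08×61 + 1124.28×6 = 82.35 + 614.88 + 6745.68 = 7442.91
ΣP(Period 1)Q(Period 1) = 5.41×15 + 11.39×61 + 1181.96×6 = 81.15 + 694.79 + 7091.76 = 7867.7
link = 7442.91/7867.7 = 0.946008
Link Period 2→Period 3:
ΣP(Period 3)Q(Period 2) = 5.22×13 + 10.03×56 + 1373.56×6 = 67.86 + 561.68 + 8241.36 = 8870.9
ΣP(Period 2)Q(Period 2) = 5.49×13 + 10.08×56 + 1124.28×6 = 71.37 + 564.48 + 6745.68 = 7381.53
link = 8870.9/7381.53 = 1.201770
Chained index = 100 × 1.086101 × 0.946008 × 1.201770 = 123.4771

123.48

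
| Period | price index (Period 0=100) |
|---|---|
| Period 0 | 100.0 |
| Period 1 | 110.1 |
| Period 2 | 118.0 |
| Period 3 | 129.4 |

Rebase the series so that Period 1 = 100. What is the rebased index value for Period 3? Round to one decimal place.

117.5

Rebased(Period 3) = 129.4 / 110.1 × 100 = 117.5295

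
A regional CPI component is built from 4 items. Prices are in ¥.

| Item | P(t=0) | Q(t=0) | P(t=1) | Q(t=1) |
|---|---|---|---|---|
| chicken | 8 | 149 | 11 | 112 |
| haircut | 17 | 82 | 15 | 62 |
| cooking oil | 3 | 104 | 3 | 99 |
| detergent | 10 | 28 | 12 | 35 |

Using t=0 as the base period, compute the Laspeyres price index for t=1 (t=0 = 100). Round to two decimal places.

110.67

Laspeyres price index uses base-period quantities as weights.
ΣP(t=1)·Q(t=0) = 11×149 + 15×82 + 3×104 + 12×28 = 1639 + 1230 + 312 + 336 = 3517
ΣP(t=0)·Q(t=0) = 8×149 + 17×82 + 3×104 + 10×28 = 1192 + 1394 + 312 + 280 = 3178
Index = 3517 / 3178 × 100 = 110.6671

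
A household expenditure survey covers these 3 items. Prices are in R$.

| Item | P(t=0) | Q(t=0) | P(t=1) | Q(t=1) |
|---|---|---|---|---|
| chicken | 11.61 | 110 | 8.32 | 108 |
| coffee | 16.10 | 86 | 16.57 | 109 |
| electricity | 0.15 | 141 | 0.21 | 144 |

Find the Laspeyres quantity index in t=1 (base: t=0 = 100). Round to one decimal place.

113.0

Laspeyres quantity index uses base-period prices as weights.
ΣP(t=0)·Q(t=1) = 11.61×108 + 16.10×109 + 0.15×144 = 1253.88 + 1754.9 + 21.6 = 3030.38
ΣP(t=0)·Q(t=0) = 11.61×110 + 16.10×86 + 0.15×141 = 1277.1 + 1384.6 + 21.15 = 2682.85
Index = 3030.38 / 2682.85 × 100 = 112.9538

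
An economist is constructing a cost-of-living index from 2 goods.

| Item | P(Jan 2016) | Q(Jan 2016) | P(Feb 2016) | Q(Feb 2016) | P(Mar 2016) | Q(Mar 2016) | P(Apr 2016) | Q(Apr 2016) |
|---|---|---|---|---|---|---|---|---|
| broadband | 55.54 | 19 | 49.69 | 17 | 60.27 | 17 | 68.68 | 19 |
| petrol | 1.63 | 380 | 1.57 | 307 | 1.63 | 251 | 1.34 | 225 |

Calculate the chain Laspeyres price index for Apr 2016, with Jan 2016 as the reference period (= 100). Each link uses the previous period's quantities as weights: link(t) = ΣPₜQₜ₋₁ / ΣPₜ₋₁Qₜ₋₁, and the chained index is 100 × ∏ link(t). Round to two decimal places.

Link Jan 2016→Feb 2016:
ΣP(Feb 2016)Q(Jan 2016) = 49.69×19 + 1.57×380 = 944.11 + 596.6 = 1540.71
ΣP(Jan 2016)Q(Jan 2016) = 55.54×19 + 1.63×380 = 1055.26 + 619.4 = 1674.66
link = 1540.71/1674.66 = 0.920014
Link Feb 2016→Mar 2016:
ΣP(Mar 2016)Q(Feb 2016) = 60.27×17 + 1.63×307 = 1024.59 + 500.41 = 1525
ΣP(Feb 2016)Q(Feb 2016) = 49.69×17 + 1.57×307 = 844.73 + 481.99 = 1326.72
link = 1525/1326.72 = 1.149451
Link Mar 2016→Apr 2016:
ΣP(Apr 2016)Q(Mar 2016) = 68.68×17 + 1.34×251 = 1167.56 + 336.34 = 1503.9
ΣP(Mar 2016)Q(Mar 2016) = 60.27×17 + 1.63×251 = 1024.59 + 409.13 = 1433.72
link = 1503.9/1433.72 = 1.048950
Chained index = 100 × 0.920014 × 1.149451 × 1.048950 = 110.9276

110.93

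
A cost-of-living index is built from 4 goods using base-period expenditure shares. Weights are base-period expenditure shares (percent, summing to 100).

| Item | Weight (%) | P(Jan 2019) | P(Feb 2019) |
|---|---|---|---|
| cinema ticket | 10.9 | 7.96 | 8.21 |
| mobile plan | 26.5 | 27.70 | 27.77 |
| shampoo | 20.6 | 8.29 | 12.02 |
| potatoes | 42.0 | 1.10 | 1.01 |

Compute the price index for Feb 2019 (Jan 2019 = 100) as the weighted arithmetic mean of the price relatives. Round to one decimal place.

106.2

cinema ticket: 10.9 × (8.21/7.96) = 10.9 × 1.031407 = 11.2423
mobile plan: 26.5 × (27.77/27.70) = 26.5 × 1.002527 = 26.5670
shampoo: 20.6 × (12.02/8.29) = 20.6 × 1.449940 = 29.8688
potatoes: 42.0 × (1.01/1.10) = 42.0 × 0.918182 = 38.5636
Index = Σ wᵢ·(p₁ᵢ/p₀ᵢ) = 11.2423 + 26.5670 + 29.8688 + 38.5636 = 106.2417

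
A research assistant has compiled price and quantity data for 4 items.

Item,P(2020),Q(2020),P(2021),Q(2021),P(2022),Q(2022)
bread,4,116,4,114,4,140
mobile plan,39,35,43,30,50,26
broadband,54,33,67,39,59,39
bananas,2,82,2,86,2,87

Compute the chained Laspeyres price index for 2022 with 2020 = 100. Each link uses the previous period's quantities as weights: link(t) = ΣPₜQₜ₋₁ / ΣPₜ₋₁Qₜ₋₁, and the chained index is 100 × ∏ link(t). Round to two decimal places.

112.48

Link 2020→2021:
ΣP(2021)Q(2020) = 4×116 + 43×35 + 67×33 + 2×82 = 464 + 1505 + 2211 + 164 = 4344
ΣP(2020)Q(2020) = 4×116 + 39×35 + 54×33 + 2×82 = 464 + 1365 + 1782 + 164 = 3775
link = 4344/3775 = 1.150728
Link 2021→2022:
ΣP(2022)Q(2021) = 4×114 + 50×30 + 59×39 + 2×86 = 456 + 1500 + 2301 + 172 = 4429
ΣP(2021)Q(2021) = 4×114 + 43×30 + 67×39 + 2×86 = 456 + 1290 + 2613 + 172 = 4531
link = 4429/4531 = 0.977488
Chained index = 100 × 1.150728 × 0.977488 = 112.4824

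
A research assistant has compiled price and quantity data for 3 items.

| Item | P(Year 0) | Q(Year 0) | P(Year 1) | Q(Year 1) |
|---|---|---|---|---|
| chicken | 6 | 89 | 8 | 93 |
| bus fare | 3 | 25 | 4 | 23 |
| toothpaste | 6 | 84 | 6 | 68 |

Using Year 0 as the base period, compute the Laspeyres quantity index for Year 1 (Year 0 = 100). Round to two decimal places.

92.99

Laspeyres quantity index uses base-period prices as weights.
ΣP(Year 0)·Q(Year 1) = 6×93 + 3×23 + 6×68 = 558 + 69 + 408 = 1035
ΣP(Year 0)·Q(Year 0) = 6×89 + 3×25 + 6×84 = 534 + 75 + 504 = 1113
Index = 1035 / 1113 × 100 = 92.9919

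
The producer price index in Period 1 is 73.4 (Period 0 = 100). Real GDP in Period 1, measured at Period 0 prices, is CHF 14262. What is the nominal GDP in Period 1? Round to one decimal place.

10468.3

Nominal = Real × (Index/100) = 14262 × (73.4/100)
        = 14262 × 0.734 = 10468.3080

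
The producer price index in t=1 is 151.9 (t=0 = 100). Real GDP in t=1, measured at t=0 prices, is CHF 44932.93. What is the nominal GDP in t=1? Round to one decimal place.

68253.1

Nominal = Real × (Index/100) = 44932.93 × (151.9/100)
        = 44932.93 × 1.519 = 68253.1207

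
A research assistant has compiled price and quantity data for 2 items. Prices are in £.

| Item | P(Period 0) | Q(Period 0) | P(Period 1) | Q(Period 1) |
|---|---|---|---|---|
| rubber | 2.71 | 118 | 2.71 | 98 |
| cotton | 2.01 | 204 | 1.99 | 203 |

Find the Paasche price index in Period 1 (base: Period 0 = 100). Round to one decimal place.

99.4

Paasche price index uses current-period quantities as weights.
ΣP(Period 1)·Q(Period 1) = 2.71×98 + 1.99×203 = 265.58 + 403.97 = 669.55
ΣP(Period 0)·Q(Period 1) = 2.71×98 + 2.01×203 = 265.58 + 408.03 = 673.61
Index = 669.55 / 673.61 × 100 = 99.3973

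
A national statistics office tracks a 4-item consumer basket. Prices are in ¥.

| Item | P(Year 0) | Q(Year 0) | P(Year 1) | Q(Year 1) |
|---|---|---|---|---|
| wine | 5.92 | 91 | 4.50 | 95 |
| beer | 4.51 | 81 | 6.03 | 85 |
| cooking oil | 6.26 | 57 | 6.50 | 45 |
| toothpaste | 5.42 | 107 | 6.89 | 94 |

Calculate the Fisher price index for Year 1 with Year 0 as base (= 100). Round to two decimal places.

Laspeyres component (base-period weights):
ΣP(Year 1)Q(Year 0) = 4.50×91 + 6.03×81 + 6.50×57 + 6.89×107 = 409.5 + 488.43 + 370.5 + 737.23 = 2005.66
ΣP(Year 0)Q(Year 0) = 5.92×91 + 4.51×81 + 6.26×57 + 5.42×107 = 538.72 + 365.31 + 356.82 + 579.94 = 1840.79
L = 2005.66 / 1840.79 × 100 = 108.9565
Paasche component (current-period weights):
ΣP(Year 1)Q(Year 1) = 4.50×95 + 6.03×85 + 6.50×45 + 6.89×94 = 427.5 + 512.55 + 292.5 + 647.66 = 1880.21
ΣP(Year 0)Q(Year 1) = 5.92×95 + 4.51×85 + 6.26×45 + 5.42×94 = 562.4 + 383.35 + 281.7 + 509.48 = 1736.93
P = 1880.21 / 1736.93 × 100 = 108.2490
Fisher = √(L × P) = √(108.9565 × 108.2490) = 108.6022

108.60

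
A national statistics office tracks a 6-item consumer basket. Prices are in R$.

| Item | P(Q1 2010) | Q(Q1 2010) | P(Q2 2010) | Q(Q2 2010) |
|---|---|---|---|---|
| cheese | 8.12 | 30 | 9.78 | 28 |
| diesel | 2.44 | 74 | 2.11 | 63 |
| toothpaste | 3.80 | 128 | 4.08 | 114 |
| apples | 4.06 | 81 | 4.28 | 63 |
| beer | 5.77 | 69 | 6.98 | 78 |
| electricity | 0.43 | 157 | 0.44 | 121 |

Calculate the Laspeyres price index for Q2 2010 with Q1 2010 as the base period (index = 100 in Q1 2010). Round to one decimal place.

Laspeyres price index uses base-period quantities as weights.
ΣP(Q2 2010)·Q(Q1 2010) = 9.78×30 + 2.11×74 + 4.08×128 + 4.28×81 + 6.98×69 + 0.44×157 = 293.4 + 156.14 + 522.24 + 346.68 + 481.62 + 69.08 = 1869.16
ΣP(Q1 2010)·Q(Q1 2010) = 8.12×30 + 2.44×74 + 3.80×128 + 4.06×81 + 5.77×69 + 0.43×157 = 243.6 + 180.56 + 486.4 + 328.86 + 398.13 + 67.51 = 1705.06
Index = 1869.16 / 1705.06 × 100 = 109.6243

109.6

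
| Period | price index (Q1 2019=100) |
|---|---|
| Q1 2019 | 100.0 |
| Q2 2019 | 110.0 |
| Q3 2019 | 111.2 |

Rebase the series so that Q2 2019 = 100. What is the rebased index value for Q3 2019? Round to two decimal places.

Rebased(Q3 2019) = 111.2 / 110.0 × 100 = 101.0909

101.09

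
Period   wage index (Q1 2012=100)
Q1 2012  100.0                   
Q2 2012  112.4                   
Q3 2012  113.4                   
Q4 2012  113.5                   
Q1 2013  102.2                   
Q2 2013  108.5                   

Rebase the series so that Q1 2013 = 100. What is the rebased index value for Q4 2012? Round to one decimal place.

Rebased(Q4 2012) = 113.5 / 102.2 × 100 = 111.0568

111.1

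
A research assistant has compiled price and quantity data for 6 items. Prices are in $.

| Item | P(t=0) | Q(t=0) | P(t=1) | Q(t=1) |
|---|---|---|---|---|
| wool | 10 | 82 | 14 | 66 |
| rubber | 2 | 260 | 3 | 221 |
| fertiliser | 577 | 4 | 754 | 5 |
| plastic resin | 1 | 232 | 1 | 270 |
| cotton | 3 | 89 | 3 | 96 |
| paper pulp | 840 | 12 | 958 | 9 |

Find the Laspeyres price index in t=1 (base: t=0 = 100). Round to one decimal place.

119.1

Laspeyres price index uses base-period quantities as weights.
ΣP(t=1)·Q(t=0) = 14×82 + 3×260 + 754×4 + 1×232 + 3×89 + 958×12 = 1148 + 780 + 3016 + 232 + 267 + 11496 = 16939
ΣP(t=0)·Q(t=0) = 10×82 + 2×260 + 577×4 + 1×232 + 3×89 + 840×12 = 820 + 520 + 2308 + 232 + 267 + 10080 = 14227
Index = 16939 / 14227 × 100 = 119.0623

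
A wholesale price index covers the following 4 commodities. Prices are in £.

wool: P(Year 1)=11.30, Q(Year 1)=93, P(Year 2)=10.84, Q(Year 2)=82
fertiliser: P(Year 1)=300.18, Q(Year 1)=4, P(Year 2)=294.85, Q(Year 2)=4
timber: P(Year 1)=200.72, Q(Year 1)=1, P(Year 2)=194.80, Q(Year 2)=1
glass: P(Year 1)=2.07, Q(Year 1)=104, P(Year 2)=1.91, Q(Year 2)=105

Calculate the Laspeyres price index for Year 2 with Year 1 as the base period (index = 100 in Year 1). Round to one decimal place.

96.8

Laspeyres price index uses base-period quantities as weights.
ΣP(Year 2)·Q(Year 1) = 10.84×93 + 294.85×4 + 194.80×1 + 1.91×104 = 1008.12 + 1179.4 + 194.8 + 198.64 = 2580.96
ΣP(Year 1)·Q(Year 1) = 11.30×93 + 300.18×4 + 200.72×1 + 2.07×104 = 1050.9 + 1200.72 + 200.72 + 215.28 = 2667.62
Index = 2580.96 / 2667.62 × 100 = 96.7514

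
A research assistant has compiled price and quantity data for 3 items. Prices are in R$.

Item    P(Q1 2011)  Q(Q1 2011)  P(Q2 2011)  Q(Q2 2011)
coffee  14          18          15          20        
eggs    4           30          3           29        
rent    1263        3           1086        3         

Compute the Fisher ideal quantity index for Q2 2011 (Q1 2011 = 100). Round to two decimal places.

100.66

Laspeyres component (base-period weights):
ΣP(Q1 2011)Q(Q2 2011) = 14×20 + 4×29 + 1263×3 = 280 + 116 + 3789 = 4185
ΣP(Q1 2011)Q(Q1 2011) = 14×18 + 4×30 + 1263×3 = 252 + 120 + 3789 = 4161
L = 4185 / 4161 × 100 = 100.5768
Paasche component (current-period weights):
ΣP(Q2 2011)Q(Q2 2011) = 15×20 + 3×29 + 1086×3 = 300 + 87 + 3258 = 3645
ΣP(Q2 2011)Q(Q1 2011) = 15×18 + 3×30 + 1086×3 = 270 + 90 + 3258 = 3618
P = 3645 / 3618 × 100 = 100.7463
Fisher = √(L × P) = √(100.5768 × 100.7463) = 100.6615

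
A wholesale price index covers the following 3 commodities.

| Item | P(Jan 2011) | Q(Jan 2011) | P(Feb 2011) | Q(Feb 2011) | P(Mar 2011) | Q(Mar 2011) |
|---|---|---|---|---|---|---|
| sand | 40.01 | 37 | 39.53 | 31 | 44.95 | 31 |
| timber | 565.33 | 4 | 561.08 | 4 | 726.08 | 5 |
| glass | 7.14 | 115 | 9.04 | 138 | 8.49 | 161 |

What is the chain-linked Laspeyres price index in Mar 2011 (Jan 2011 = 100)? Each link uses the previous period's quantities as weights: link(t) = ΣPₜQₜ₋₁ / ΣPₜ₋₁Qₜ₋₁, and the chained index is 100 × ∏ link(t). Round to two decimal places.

120.61

Link Jan 2011→Feb 2011:
ΣP(Feb 2011)Q(Jan 2011) = 39.53×37 + 561.08×4 + 9.04×115 = 1462.61 + 2244.32 + 1039.6 = 4746.53
ΣP(Jan 2011)Q(Jan 2011) = 40.01×37 + 565.33×4 + 7.14×115 = 1480.37 + 2261.32 + 821.1 = 4562.79
link = 4746.53/4562.79 = 1.040269
Link Feb 2011→Mar 2011:
ΣP(Mar 2011)Q(Feb 2011) = 44.95×31 + 726.08×4 + 8.49×138 = 1393.45 + 2904.32 + 1171.62 = 5469.39
ΣP(Feb 2011)Q(Feb 2011) = 39.53×31 + 561.08×4 + 9.04×138 = 1225.43 + 2244.32 + 1247.52 = 4717.27
link = 5469.39/4717.27 = 1.159440
Chained index = 100 × 1.040269 × 1.159440 = 120.6129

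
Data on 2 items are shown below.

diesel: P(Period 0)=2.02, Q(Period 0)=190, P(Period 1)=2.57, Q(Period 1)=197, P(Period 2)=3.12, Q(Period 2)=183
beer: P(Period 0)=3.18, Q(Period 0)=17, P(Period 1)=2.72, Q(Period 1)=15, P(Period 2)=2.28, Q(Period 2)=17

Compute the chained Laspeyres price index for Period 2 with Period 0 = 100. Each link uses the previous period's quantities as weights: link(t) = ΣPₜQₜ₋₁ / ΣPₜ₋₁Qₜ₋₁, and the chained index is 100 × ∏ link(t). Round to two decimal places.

Link Period 0→Period 1:
ΣP(Period 1)Q(Period 0) = 2.57×190 + 2.72×17 = 488.3 + 46.24 = 534.54
ΣP(Period 0)Q(Period 0) = 2.02×190 + 3.18×17 = 383.8 + 54.06 = 437.86
link = 534.54/437.86 = 1.220801
Link Period 1→Period 2:
ΣP(Period 2)Q(Period 1) = 3.12×197 + 2.28×15 = 614.64 + 34.2 = 648.84
ΣP(Period 1)Q(Period 1) = 2.57×197 + 2.72×15 = 506.29 + 40.8 = 547.09
link = 648.84/547.09 = 1.185984
Chained index = 100 × 1.220801 × 1.185984 = 144.7851

144.79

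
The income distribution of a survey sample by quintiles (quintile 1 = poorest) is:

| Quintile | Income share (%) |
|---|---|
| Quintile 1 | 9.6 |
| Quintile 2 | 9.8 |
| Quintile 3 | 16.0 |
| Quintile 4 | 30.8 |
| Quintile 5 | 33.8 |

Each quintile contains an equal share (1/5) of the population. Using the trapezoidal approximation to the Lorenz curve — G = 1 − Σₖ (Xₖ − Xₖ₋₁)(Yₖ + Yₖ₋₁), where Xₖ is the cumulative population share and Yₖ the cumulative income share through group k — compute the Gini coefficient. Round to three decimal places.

0.278

Cumulative income shares Yₖ: 0.0960, 0.1940, 0.3540, 0.6620, 1.0000
Σ (Xₖ−Xₖ₋₁)(Yₖ+Yₖ₋₁) = (1/5)(0.0960+0.0000) + (1/5)(0.1940+0.0960) + (1/5)(0.3540+0.1940) + (1/5)(0.6620+0.3540) + (1/5)(1.0000+0.6620)
  = 0.0192 + 0.0580 + 0.1096 + 0.2032 + 0.3324 = 0.7224
G = 1 − 0.7224 = 0.2776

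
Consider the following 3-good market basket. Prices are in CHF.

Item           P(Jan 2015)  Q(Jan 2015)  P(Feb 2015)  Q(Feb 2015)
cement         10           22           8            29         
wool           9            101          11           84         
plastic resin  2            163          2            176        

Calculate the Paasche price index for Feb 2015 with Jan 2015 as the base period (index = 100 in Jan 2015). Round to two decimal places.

107.87

Paasche price index uses current-period quantities as weights.
ΣP(Feb 2015)·Q(Feb 2015) = 8×29 + 11×84 + 2×176 = 232 + 924 + 352 = 1508
ΣP(Jan 2015)·Q(Feb 2015) = 10×29 + 9×84 + 2×176 = 290 + 756 + 352 = 1398
Index = 1508 / 1398 × 100 = 107.8684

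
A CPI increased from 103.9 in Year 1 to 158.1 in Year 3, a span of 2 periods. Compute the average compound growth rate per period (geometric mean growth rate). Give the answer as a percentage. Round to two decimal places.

23.36%

Growth factor = (158.1/103.9)^(1/2) = (1.521655)^(1/2) = 1.233554
Growth rate = 1.233554 − 1 = 0.233554 = 23.3554%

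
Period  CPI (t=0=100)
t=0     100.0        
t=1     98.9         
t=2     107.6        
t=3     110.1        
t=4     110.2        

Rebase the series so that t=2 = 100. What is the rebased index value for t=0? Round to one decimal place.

Rebased(t=0) = 100.0 / 107.6 × 100 = 92.9368

92.9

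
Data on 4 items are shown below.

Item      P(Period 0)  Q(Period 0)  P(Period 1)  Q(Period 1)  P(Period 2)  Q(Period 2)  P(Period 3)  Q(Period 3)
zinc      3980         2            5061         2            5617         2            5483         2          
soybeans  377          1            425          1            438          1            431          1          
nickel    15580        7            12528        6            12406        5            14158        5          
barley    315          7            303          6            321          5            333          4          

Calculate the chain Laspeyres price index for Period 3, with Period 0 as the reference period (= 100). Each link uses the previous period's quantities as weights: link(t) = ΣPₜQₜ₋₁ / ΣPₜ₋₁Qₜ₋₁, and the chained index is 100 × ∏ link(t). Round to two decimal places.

93.97

Link Period 0→Period 1:
ΣP(Period 1)Q(Period 0) = 5061×2 + 425×1 + 12528×7 + 303×7 = 10122 + 425 + 87696 + 2121 = 100364
ΣP(Period 0)Q(Period 0) = 3980×2 + 377×1 + 15580×7 + 315×7 = 7960 + 377 + 109060 + 2205 = 119602
link = 100364/119602 = 0.839150
Link Period 1→Period 2:
ΣP(Period 2)Q(Period 1) = 5617×2 + 438×1 + 12406×6 + 321×6 = 11234 + 438 + 74436 + 1926 = 88034
ΣP(Period 1)Q(Period 1) = 5061×2 + 425×1 + 12528×6 + 303×6 = 10122 + 425 + 75168 + 1818 = 87533
link = 88034/87533 = 1.005724
Link Period 2→Period 3:
ΣP(Period 3)Q(Period 2) = 5483×2 + 431×1 + 14158×5 + 333×5 = 10966 + 431 + 70790 + 1665 = 83852
ΣP(Period 2)Q(Period 2) = 5617×2 + 438×1 + 12406×5 + 321×5 = 11234 + 438 + 62030 + 1605 = 75307
link = 83852/75307 = 1.113469
Chained index = 100 × 0.839150 × 1.005724 × 1.113469 = 93.9715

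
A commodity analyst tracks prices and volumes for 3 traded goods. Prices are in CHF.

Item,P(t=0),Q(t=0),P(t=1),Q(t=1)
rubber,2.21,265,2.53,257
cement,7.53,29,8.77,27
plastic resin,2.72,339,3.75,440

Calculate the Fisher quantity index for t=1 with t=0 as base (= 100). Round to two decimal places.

Laspeyres component (base-period weights):
ΣP(t=0)Q(t=1) = 2.21×257 + 7.53×27 + 2.72×440 = 567.97 + 203.31 + 1196.8 = 1968.08
ΣP(t=0)Q(t=0) = 2.21×265 + 7.53×29 + 2.72×339 = 585.65 + 218.37 + 922.08 = 1726.1
L = 1968.08 / 1726.1 × 100 = 114.0189
Paasche component (current-period weights):
ΣP(t=1)Q(t=1) = 2.53×257 + 8.77×27 + 3.75×440 = 650.21 + 236.79 + 1650 = 2537
ΣP(t=1)Q(t=0) = 2.53×265 + 8.77×29 + 3.75×339 = 670.45 + 254.33 + 1271.25 = 2196.03
P = 2537 / 2196.03 × 100 = 115.5267
Fisher = √(L × P) = √(114.0189 × 115.5267) = 114.7703

114.77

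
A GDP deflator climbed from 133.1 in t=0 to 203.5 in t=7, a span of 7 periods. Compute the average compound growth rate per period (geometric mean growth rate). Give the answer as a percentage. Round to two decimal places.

Growth factor = (203.5/133.1)^(1/7) = (1.528926)^(1/7) = 1.062529
Growth rate = 1.062529 − 1 = 0.062529 = 6.2529%

6.25%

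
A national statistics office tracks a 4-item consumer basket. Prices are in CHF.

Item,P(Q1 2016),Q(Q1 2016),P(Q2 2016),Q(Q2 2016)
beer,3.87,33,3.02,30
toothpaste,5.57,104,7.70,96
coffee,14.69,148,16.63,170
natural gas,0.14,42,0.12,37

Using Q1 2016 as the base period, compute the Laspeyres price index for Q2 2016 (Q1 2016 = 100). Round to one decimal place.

Laspeyres price index uses base-period quantities as weights.
ΣP(Q2 2016)·Q(Q1 2016) = 3.02×33 + 7.70×104 + 16.63×148 + 0.12×42 = 99.66 + 800.8 + 2461.24 + 5.04 = 3366.74
ΣP(Q1 2016)·Q(Q1 2016) = 3.87×33 + 5.57×104 + 14.69×148 + 0.14×42 = 127.71 + 579.28 + 2174.12 + 5.88 = 2886.99
Index = 3366.74 / 2886.99 × 100 = 116.6177

116.6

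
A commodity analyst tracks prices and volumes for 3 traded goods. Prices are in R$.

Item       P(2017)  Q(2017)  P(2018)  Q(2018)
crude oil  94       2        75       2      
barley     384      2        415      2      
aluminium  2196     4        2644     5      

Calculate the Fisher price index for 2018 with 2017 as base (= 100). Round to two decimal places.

118.81

Laspeyres component (base-period weights):
ΣP(2018)Q(2017) = 75×2 + 415×2 + 2644×4 = 150 + 830 + 10576 = 11556
ΣP(2017)Q(2017) = 94×2 + 384×2 + 2196×4 = 188 + 768 + 8784 = 9740
L = 11556 / 9740 × 100 = 118.6448
Paasche component (current-period weights):
ΣP(2018)Q(2018) = 75×2 + 415×2 + 2644×5 = 150 + 830 + 13220 = 14200
ΣP(2017)Q(2018) = 94×2 + 384×2 + 2196×5 = 188 + 768 + 10980 = 11936
P = 14200 / 11936 × 100 = 118.9678
Fisher = √(L × P) = √(118.6448 × 118.9678) = 118.8062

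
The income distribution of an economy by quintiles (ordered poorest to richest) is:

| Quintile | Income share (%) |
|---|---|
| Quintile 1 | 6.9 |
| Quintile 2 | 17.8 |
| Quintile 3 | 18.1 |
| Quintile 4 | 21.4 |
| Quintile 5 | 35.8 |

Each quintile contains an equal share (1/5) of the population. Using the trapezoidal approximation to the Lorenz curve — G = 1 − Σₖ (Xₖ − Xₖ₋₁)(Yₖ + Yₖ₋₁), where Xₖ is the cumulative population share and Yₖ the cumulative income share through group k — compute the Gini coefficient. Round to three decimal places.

0.246

Cumulative income shares Yₖ: 0.0690, 0.2470, 0.4280, 0.6420, 1.0000
Σ (Xₖ−Xₖ₋₁)(Yₖ+Yₖ₋₁) = (1/5)(0.0690+0.0000) + (1/5)(0.2470+0.0690) + (1/5)(0.4280+0.2470) + (1/5)(0.6420+0.4280) + (1/5)(1.0000+0.6420)
  = 0.0138 + 0.0632 + 0.1350 + 0.2140 + 0.3284 = 0.7544
G = 1 − 0.7544 = 0.2456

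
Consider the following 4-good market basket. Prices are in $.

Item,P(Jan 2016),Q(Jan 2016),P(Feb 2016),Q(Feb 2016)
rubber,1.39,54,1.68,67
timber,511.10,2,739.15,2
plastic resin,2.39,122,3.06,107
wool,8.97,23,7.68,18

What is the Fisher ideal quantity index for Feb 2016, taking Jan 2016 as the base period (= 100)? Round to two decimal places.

Laspeyres component (base-period weights):
ΣP(Jan 2016)Q(Feb 2016) = 1.39×67 + 511.10×2 + 2.39×107 + 8.97×18 = 93.13 + 1022.2 + 255.73 + 161.46 = 1532.52
ΣP(Jan 2016)Q(Jan 2016) = 1.39×54 + 511.10×2 + 2.39×122 + 8.97×23 = 75.06 + 1022.2 + 291.58 + 206.31 = 1595.15
L = 1532.52 / 1595.15 × 100 = 96.0737
Paasche component (current-period weights):
ΣP(Feb 2016)Q(Feb 2016) = 1.68×67 + 739.15×2 + 3.06×107 + 7.68×18 = 112.56 + 1478.3 + 327.42 + 138.24 = 2056.52
ΣP(Feb 2016)Q(Jan 2016) = 1.68×54 + 739.15×2 + 3.06×122 + 7.68×23 = 90.72 + 1478.3 + 373.32 + 176.64 = 2118.98
P = 2056.52 / 2118.98 × 100 = 97.0524
Fisher = √(L × P) = √(96.0737 × 97.0524) = 96.5618

96.56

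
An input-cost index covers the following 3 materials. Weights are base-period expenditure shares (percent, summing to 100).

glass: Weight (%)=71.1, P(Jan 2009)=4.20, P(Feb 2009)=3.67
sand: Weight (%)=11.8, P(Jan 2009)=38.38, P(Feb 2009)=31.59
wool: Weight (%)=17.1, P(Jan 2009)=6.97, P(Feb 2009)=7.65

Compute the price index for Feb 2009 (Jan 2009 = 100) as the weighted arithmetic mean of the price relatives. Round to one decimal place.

90.6

glass: 71.1 × (3.67/4.20) = 71.1 × 0.873810 = 62.1279
sand: 11.8 × (31.59/38.38) = 11.8 × 0.823085 = 9.7124
wool: 17.1 × (7.65/6.97) = 17.1 × 1.097561 = 18.7683
Index = Σ wᵢ·(p₁ᵢ/p₀ᵢ) = 62.1279 + 9.7124 + 18.7683 = 90.6086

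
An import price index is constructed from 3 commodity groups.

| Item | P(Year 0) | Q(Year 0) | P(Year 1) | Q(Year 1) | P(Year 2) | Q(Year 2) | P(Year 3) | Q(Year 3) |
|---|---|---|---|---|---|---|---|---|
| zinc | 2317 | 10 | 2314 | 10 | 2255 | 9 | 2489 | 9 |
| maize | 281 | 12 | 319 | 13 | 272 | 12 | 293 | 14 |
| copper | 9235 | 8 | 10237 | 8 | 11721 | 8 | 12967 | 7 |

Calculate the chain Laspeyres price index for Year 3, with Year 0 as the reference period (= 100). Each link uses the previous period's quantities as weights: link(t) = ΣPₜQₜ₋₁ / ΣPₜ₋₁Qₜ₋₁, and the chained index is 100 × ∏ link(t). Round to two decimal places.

131.50

Link Year 0→Year 1:
ΣP(Year 1)Q(Year 0) = 2314×10 + 319×12 + 10237×8 = 23140 + 3828 + 81896 = 108864
ΣP(Year 0)Q(Year 0) = 2317×10 + 281×12 + 9235×8 = 23170 + 3372 + 73880 = 100422
link = 108864/100422 = 1.084065
Link Year 1→Year 2:
ΣP(Year 2)Q(Year 1) = 2255×10 + 272×13 + 11721×8 = 22550 + 3536 + 93768 = 119854
ΣP(Year 1)Q(Year 1) = 2314×10 + 319×13 + 10237×8 = 23140 + 4147 + 81896 = 109183
link = 119854/109183 = 1.097735
Link Year 2→Year 3:
ΣP(Year 3)Q(Year 2) = 2489×9 + 293×12 + 12967×8 = 22401 + 3516 + 103736 = 129653
ΣP(Year 2)Q(Year 2) = 2255×9 + 272×12 + 11721×8 = 20295 + 3264 + 93768 = 117327
link = 129653/117327 = 1.105057
Chained index = 100 × 1.084065 × 1.097735 × 1.105057 = 131.5036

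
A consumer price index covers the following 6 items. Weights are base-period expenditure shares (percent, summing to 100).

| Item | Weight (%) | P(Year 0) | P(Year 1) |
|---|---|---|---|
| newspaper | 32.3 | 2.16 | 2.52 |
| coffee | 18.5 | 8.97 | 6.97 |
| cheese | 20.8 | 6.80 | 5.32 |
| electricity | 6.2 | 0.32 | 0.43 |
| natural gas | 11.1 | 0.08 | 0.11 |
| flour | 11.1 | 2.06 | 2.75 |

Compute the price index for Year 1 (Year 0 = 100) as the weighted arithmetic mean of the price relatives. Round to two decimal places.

newspaper: 32.3 × (2.52/2.16) = 32.3 × 1.166667 = 37.6833
coffee: 18.5 × (6.97/8.97) = 18.5 × 0.777035 = 14.3751
cheese: 20.8 × (5.32/6.80) = 20.8 × 0.782353 = 16.2729
electricity: 6.2 × (0.43/0.32) = 6.2 × 1.343750 = 8.3313
natural gas: 11.1 × (0.11/0.08) = 11.1 × 1.375000 = 15.2625
flour: 11.1 × (2.75/2.06) = 11.1 × 1.334951 = 14.8180
Index = Σ wᵢ·(p₁ᵢ/p₀ᵢ) = 37.6833 + 14.3751 + 16.2729 + 8.3313 + 15.2625 + 14.8180 = 106.7431

106.74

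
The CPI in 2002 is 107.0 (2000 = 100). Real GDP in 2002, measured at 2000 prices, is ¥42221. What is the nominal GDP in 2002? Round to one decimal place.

45176.5

Nominal = Real × (Index/100) = 42221 × (107.0/100)
        = 42221 × 1.070 = 45176.4700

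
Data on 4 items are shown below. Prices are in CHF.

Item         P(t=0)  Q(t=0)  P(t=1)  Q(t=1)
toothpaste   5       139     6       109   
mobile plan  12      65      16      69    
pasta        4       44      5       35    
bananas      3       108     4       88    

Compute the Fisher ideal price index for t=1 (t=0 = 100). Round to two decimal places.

128.24

Laspeyres component (base-period weights):
ΣP(t=1)Q(t=0) = 6×139 + 16×65 + 5×44 + 4×108 = 834 + 1040 + 220 + 432 = 2526
ΣP(t=0)Q(t=0) = 5×139 + 12×65 + 4×44 + 3×108 = 695 + 780 + 176 + 324 = 1975
L = 2526 / 1975 × 100 = 127.8987
Paasche component (current-period weights):
ΣP(t=1)Q(t=1) = 6×109 + 16×69 + 5×35 + 4×88 = 654 + 1104 + 175 + 352 = 2285
ΣP(t=0)Q(t=1) = 5×109 + 12×69 + 4×35 + 3×88 = 545 + 828 + 140 + 264 = 1777
P = 2285 / 1777 × 100 = 128.5875
Fisher = √(L × P) = √(127.8987 × 128.5875) = 128.2427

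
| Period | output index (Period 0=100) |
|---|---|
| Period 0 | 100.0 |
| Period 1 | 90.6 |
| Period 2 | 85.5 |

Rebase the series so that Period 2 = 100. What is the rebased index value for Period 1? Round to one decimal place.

Rebased(Period 1) = 90.6 / 85.5 × 100 = 105.9649

106.0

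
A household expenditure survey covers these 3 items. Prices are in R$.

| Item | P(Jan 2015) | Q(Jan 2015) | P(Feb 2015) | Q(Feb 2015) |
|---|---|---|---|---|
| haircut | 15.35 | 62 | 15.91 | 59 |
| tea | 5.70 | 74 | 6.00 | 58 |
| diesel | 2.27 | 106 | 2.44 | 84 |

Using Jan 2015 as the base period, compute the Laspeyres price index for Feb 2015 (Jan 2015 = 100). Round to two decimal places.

104.64

Laspeyres price index uses base-period quantities as weights.
ΣP(Feb 2015)·Q(Jan 2015) = 15.91×62 + 6.00×74 + 2.44×106 = 986.42 + 444 + 258.64 = 1689.06
ΣP(Jan 2015)·Q(Jan 2015) = 15.35×62 + 5.70×74 + 2.27×106 = 951.7 + 421.8 + 240.62 = 1614.12
Index = 1689.06 / 1614.12 × 100 = 104.6428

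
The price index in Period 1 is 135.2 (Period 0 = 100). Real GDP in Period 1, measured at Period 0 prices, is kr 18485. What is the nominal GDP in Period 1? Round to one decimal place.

Nominal = Real × (Index/100) = 18485 × (135.2/100)
        = 18485 × 1.352 = 24991.7200

24991.7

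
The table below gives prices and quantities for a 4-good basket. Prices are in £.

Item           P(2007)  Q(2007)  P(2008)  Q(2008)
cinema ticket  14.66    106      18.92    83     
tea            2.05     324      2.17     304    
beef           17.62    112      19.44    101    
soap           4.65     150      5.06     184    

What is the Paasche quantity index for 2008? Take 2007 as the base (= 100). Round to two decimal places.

Paasche quantity index uses current-period prices as weights.
ΣP(2008)·Q(2008) = 18.92×83 + 2.17×304 + 19.44×101 + 5.06×184 = 1570.36 + 659.68 + 1963.44 + 931.04 = 5124.52
ΣP(2008)·Q(2007) = 18.92×106 + 2.17×324 + 19.44×112 + 5.06×150 = 2005.52 + 703.08 + 2177.28 + 759 = 5644.88
Index = 5124.52 / 5644.88 × 100 = 90.7817

90.78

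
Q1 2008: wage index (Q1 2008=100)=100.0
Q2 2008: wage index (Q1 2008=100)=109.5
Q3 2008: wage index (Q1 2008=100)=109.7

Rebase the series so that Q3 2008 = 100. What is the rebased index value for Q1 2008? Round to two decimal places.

Rebased(Q1 2008) = 100.0 / 109.7 × 100 = 91.1577

91.16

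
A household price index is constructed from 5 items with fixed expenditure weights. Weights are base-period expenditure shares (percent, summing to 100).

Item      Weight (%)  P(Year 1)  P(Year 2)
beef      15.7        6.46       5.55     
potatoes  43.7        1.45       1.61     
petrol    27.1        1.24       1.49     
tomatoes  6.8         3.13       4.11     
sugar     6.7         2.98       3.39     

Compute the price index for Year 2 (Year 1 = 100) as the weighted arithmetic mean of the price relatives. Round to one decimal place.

111.1

beef: 15.7 × (5.55/6.46) = 15.7 × 0.859133 = 13.4884
potatoes: 43.7 × (1.61/1.45) = 43.7 × 1.110345 = 48.5221
petrol: 27.1 × (1.49/1.24) = 27.1 × 1.201613 = 32.5637
tomatoes: 6.8 × (4.11/3.13) = 6.8 × 1.313099 = 8.9291
sugar: 6.7 × (3.39/2.98) = 6.7 × 1.137584 = 7.6218
Index = Σ wᵢ·(p₁ᵢ/p₀ᵢ) = 13.4884 + 48.5221 + 32.5637 + 8.9291 + 7.6218 = 111.1251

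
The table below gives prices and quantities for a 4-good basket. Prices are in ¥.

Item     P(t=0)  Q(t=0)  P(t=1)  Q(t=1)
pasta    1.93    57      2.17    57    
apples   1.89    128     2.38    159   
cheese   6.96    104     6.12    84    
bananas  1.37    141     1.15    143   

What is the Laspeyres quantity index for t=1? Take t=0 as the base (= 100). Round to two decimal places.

93.86

Laspeyres quantity index uses base-period prices as weights.
ΣP(t=0)·Q(t=1) = 1.93×57 + 1.89×159 + 6.96×84 + 1.37×143 = 110.01 + 300.51 + 584.64 + 195.91 = 1191.07
ΣP(t=0)·Q(t=0) = 1.93×57 + 1.89×128 + 6.96×104 + 1.37×141 = 110.01 + 241.92 + 723.84 + 193.17 = 1268.94
Index = 1191.07 / 1268.94 × 100 = 93.8634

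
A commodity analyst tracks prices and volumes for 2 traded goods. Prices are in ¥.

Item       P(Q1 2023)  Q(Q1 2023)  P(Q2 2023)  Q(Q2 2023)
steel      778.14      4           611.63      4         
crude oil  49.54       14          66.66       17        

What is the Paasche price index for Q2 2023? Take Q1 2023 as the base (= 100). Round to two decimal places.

Paasche price index uses current-period quantities as weights.
ΣP(Q2 2023)·Q(Q2 2023) = 611.63×4 + 66.66×17 = 2446.52 + 1133.22 = 3579.74
ΣP(Q1 2023)·Q(Q2 2023) = 778.14×4 + 49.54×17 = 3112.56 + 842.18 = 3954.74
Index = 3579.74 / 3954.74 × 100 = 90.5177

90.52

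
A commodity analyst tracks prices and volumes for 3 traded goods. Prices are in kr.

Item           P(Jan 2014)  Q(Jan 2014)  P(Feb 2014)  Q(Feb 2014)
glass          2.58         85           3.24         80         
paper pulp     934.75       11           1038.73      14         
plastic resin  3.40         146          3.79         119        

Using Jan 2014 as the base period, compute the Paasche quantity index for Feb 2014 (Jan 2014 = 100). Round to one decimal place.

124.5

Paasche quantity index uses current-period prices as weights.
ΣP(Feb 2014)·Q(Feb 2014) = 3.24×80 + 1038.73×14 + 3.79×119 = 259.2 + 14542.22 + 451.01 = 15252.43
ΣP(Feb 2014)·Q(Jan 2014) = 3.24×85 + 1038.73×11 + 3.79×146 = 275.4 + 11426.03 + 553.34 = 12254.77
Index = 15252.43 / 12254.77 × 100 = 124.4612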